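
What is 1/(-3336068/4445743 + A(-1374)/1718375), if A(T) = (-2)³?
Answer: -7639453627625/5732651415444 ≈ -1.3326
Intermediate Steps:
A(T) = -8
1/(-3336068/4445743 + A(-1374)/1718375) = 1/(-3336068/4445743 - 8/1718375) = 1/(-5732651415444/7639453627625) = -7639453627625/5732651415444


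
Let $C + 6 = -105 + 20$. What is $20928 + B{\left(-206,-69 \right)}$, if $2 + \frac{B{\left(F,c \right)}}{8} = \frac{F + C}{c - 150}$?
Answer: $\frac{1527368}{73} \approx 20923.0$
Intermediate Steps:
$C = -91$ ($C = -6 + \left(-105 + 20\right) = -6 - 85 = -91$)
$B{\left(F,c \right)} = -16 + \frac{8 \left(-91 + F\right)}{-150 + c}$ ($B{\left(F,c \right)} = -16 + 8 \frac{F - 91}{c - 150} = -16 + 8 \frac{-91 + F}{-150 + c} = -16 + \frac{8 \left(-91 + F\right)}{-150 + c}$)
$20928 + B{\left(-206,-69 \right)} = 20928 + \frac{8 \left(209 - 206 - -138\right)}{-150 - 69} = 20928 + \frac{8 \left(209 - 206 + 138\right)}{-219} = 20928 + 8 \left(- \frac{1}{219}\right) 141 = 20928 - \frac{376}{73} = \frac{1527368}{73}$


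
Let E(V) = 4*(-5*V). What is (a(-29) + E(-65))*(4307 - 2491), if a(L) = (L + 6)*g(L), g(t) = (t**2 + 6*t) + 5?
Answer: -25707296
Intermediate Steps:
g(t) = 5 + t**2 + 6*t
a(L) = (6 + L)*(5 + L**2 + 6*L) (a(L) = (L + 6)*(5 + L**2 + 6*L) = (6 + L)*(5 + L**2 + 6*L))
E(V) = -20*V
(a(-29) + E(-65))*(4307 - 2491) = ((6 - 29)*(5 + (-29)**2 + 6*(-29)) - 20*(-65))*(4307 - 2491) = (-23*(5 + 841 - 174) + 1300)*1816 = (-23*672 + 1300)*1816 = (-15456 + 1300)*1816 = -14156*1816 = -25707296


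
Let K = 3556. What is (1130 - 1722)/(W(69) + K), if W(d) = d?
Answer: -592/3625 ≈ -0.16331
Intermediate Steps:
(1130 - 1722)/(W(69) + K) = (1130 - 1722)/(69 + 3556) = -592/3625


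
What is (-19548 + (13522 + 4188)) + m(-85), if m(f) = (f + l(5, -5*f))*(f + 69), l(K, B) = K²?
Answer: -878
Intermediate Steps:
m(f) = (25 + f)*(69 + f) (m(f) = (f + 5²)*(f + 69) = (f + 25)*(69 + f) = (25 + f)*(69 + f))
(-19548 + (13522 + 4188)) + m(-85) = (-19548 + (13522 + 4188)) + (1725 + (-85)² + 94*(-85)) = (-19548 + 17710) + (1725 + 7225 - 7990) = -1838 + 960 = -878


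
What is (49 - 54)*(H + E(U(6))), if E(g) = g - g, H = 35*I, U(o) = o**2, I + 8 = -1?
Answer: 1575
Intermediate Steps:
I = -9 (I = -8 - 1 = -9)
H = -315 (H = 35*(-9) = -315)
E(g) = 0
(49 - 54)*(H + E(U(6))) = (49 - 54)*(-315 + 0) = -5*(-315) = 1575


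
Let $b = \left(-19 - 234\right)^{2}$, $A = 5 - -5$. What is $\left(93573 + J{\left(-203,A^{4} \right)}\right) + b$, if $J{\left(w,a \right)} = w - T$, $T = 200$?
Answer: $157179$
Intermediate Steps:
$A = 10$ ($A = 5 + 5 = 10$)
$J{\left(w,a \right)} = -200 + w$ ($J{\left(w,a \right)} = w - 200 = -200 + w$)
$b = 64009$ ($b = \left(-253\right)^{2} = 64009$)
$\left(93573 + J{\left(-203,A^{4} \right)}\right) + b = \left(93573 - 403\right) + 64009 = 93170 + 64009 = 157179$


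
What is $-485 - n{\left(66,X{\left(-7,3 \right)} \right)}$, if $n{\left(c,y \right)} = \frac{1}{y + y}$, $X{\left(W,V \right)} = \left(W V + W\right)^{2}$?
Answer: $- \frac{760481}{1568} \approx -485.0$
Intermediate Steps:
$X{\left(W,V \right)} = \left(W + V W\right)^{2}$ ($X{\left(W,V \right)} = \left(V W + W\right)^{2} = \left(W + V W\right)^{2}$)
$n{\left(c,y \right)} = \frac{1}{2 y}$
$-485 - n{\left(66,X{\left(-7,3 \right)} \right)} = -485 - \frac{1}{2 \left(-7\right)^{2} \left(1 + 3\right)^{2}} = -485 - \frac{1}{2 \cdot 49 \cdot 4^{2}} = -485 - \frac{1}{2 \cdot 49 \cdot 16} = -485 - \frac{1}{2 \cdot 784} = -485 - \frac{1}{2} \cdot \frac{1}{784} = -485 - \frac{1}{1568} = - \frac{760481}{1568}$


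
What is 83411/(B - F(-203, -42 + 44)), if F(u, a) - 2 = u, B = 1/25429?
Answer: 2121058319/5111230 ≈ 414.98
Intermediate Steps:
B = 1/25429 ≈ 3.9325e-5
F(u, a) = 2 + u
83411/(B - F(-203, -42 + 44)) = 83411/(1/25429 - (2 - 203)) = 83411/(1/25429 - 1*(-201)) = 83411/(1/25429 + 201) = 83411/(5111230/25429) = 83411*(25429/5111230) = 2121058319/5111230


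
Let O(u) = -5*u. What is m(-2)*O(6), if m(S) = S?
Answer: 60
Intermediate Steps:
m(-2)*O(6) = -(-10)*6 = -2*(-30) = 60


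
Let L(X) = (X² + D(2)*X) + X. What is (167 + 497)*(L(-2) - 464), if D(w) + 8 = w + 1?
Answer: -300128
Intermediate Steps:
D(w) = -7 + w (D(w) = -8 + (w + 1) = -8 + (1 + w) = -7 + w)
L(X) = X² - 4*X (L(X) = (X² + (-7 + 2)*X) + X = (X² - 5*X) + X = X² - 4*X)
(167 + 497)*(L(-2) - 464) = (167 + 497)*(-2*(-4 - 2) - 464) = 664*(-2*(-6) - 464) = 664*(12 - 464) = 664*(-452) = -300128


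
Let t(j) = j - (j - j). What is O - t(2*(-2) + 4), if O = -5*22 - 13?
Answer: -123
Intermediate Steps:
t(j) = j (t(j) = j - 1*0 = j + 0 = j)
O = -123 (O = -110 - 13 = -123)
O - t(2*(-2) + 4) = -123 - (2*(-2) + 4) = -123 - (-4 + 4) = -123 - 1*0 = -123 + 0 = -123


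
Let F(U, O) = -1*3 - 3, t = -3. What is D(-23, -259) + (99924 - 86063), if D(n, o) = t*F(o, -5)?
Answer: 13879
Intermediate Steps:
F(U, O) = -6 (F(U, O) = -3 - 3 = -6)
D(n, o) = 18 (D(n, o) = -3*(-6) = 18)
D(-23, -259) + (99924 - 86063) = 18 + (99924 - 86063) = 18 + 13861 = 13879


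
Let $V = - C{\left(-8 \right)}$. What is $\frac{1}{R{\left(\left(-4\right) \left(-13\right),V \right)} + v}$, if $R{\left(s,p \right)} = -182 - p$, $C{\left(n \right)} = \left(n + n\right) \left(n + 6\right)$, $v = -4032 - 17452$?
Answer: $- \frac{1}{21634} \approx -4.6224 \cdot 10^{-5}$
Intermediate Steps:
$v = -21484$
$C{\left(n \right)} = 2 n \left(6 + n\right)$
$V = -32$ ($V = - 2 \left(-8\right) \left(6 - 8\right) = - 2 \left(-8\right) \left(-2\right) = \left(-1\right) 32 = -32$)
$\frac{1}{R{\left(\left(-4\right) \left(-13\right),V \right)} + v} = \frac{1}{\left(-182 - -32\right) - 21484} = \frac{1}{\left(-182 + 32\right) - 21484} = \frac{1}{-150 - 21484} = \frac{1}{-21634} = - \frac{1}{21634}$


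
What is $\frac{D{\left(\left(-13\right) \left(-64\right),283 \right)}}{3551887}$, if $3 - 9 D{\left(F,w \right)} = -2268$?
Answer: $\frac{757}{10655661} \approx 7.1042 \cdot 10^{-5}$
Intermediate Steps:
$D{\left(F,w \right)} = \frac{757}{3}$ ($D{\left(F,w \right)} = \frac{1}{3} - -252 = \frac{1}{3} + 252 = \frac{757}{3}$)
$\frac{D{\left(\left(-13\right) \left(-64\right),283 \right)}}{3551887} = \frac{757}{3 \cdot 3551887} = \frac{757}{3} \cdot \frac{1}{3551887} = \frac{757}{10655661}$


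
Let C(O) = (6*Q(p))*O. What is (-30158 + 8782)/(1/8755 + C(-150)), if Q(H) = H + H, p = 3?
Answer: 187146880/47276999 ≈ 3.9585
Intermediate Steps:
Q(H) = 2*H
C(O) = 36*O (C(O) = (6*(2*3))*O = (6*6)*O = 36*O)
(-30158 + 8782)/(1/8755 + C(-150)) = (-30158 + 8782)/(1/8755 + 36*(-150)) = -21376/(1/8755 - 5400) = -21376/(-47276999/8755) = -21376*(-8755/47276999) = 187146880/47276999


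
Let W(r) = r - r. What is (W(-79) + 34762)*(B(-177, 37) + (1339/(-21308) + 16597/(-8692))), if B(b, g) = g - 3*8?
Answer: 633919615979/1653653 ≈ 3.8335e+5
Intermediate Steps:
B(b, g) = -24 + g (B(b, g) = g - 24 = -24 + g)
W(r) = 0
(W(-79) + 34762)*(B(-177, 37) + (1339/(-21308) + 16597/(-8692))) = (0 + 34762)*((-24 + 37) + (1339/(-21308) + 16597/(-8692))) = 34762*(13 + (1339*(-1/21308) + 16597*(-1/8692))) = 34762*(13 + (-1339/21308 - 16597/8692)) = 34762*(13 - 45660933/23151142) = 34762*(255303913/23151142) = 633919615979/1653653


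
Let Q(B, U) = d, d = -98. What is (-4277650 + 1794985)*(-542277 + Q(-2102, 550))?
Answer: 1346535429375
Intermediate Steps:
Q(B, U) = -98
(-4277650 + 1794985)*(-542277 + Q(-2102, 550)) = (-4277650 + 1794985)*(-542277 - 98) = -2482665*(-542375) = 1346535429375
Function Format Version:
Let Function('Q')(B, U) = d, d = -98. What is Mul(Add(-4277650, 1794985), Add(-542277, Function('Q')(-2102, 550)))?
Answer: 1346535429375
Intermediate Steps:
Function('Q')(B, U) = -98
Mul(Add(-4277650, 1794985), Add(-542277, Function('Q')(-2102, 550))) = Mul(Add(-4277650, 1794985), Add(-542277, -98)) = Mul(-2482665, -542375) = 1346535429375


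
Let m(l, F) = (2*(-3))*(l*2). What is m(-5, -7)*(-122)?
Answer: -7320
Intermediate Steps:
m(l, F) = -12*l
m(-5, -7)*(-122) = -12*(-5)*(-122) = 60*(-122) = -7320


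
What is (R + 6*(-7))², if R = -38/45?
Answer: 3717184/2025 ≈ 1835.6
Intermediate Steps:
R = -38/45 (R = -38*1/45 = -38/45 ≈ -0.84444)
(R + 6*(-7))² = (-38/45 + 6*(-7))² = (-38/45 - 42)² = (-1928/45)² = 3717184/2025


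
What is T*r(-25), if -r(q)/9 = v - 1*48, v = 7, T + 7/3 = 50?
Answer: 17589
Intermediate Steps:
T = 143/3 (T = -7/3 + 50 = 143/3 ≈ 47.667)
r(q) = 369 (r(q) = -9*(7 - 1*48) = -9*(7 - 48) = -9*(-41) = 369)
T*r(-25) = (143/3)*369 = 17589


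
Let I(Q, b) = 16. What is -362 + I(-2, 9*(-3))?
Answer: -346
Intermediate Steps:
-362 + I(-2, 9*(-3)) = -362 + 16 = -346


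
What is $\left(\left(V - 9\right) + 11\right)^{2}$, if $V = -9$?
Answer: $49$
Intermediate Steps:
$\left(\left(V - 9\right) + 11\right)^{2} = \left(\left(-9 - 9\right) + 11\right)^{2} = \left(-18 + 11\right)^{2} = \left(-7\right)^{2} = 49$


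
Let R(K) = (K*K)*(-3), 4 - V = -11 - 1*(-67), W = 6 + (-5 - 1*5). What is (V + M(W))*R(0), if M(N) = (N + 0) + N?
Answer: 0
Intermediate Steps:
W = -4 (W = 6 + (-5 - 5) = 6 - 10 = -4)
V = -52 (V = 4 - (-11 - 1*(-67)) = 4 - (-11 + 67) = 4 - 1*56 = 4 - 56 = -52)
M(N) = 2*N (M(N) = N + N = 2*N)
R(K) = -3*K² (R(K) = K²*(-3) = -3*K²)
(V + M(W))*R(0) = (-52 + 2*(-4))*(-3*0²) = (-52 - 8)*(-3*0) = -60*0 = 0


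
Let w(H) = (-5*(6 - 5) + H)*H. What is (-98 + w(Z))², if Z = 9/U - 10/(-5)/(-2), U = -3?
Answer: 3844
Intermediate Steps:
Z = -4 (Z = 9/(-3) - 10/(-5)/(-2) = 9*(-⅓) - 10*(-⅕)*(-½) = -3 + 2*(-½) = -3 - 1 = -4)
w(H) = H*(-5 + H) (w(H) = (-5*1 + H)*H = (-5 + H)*H = H*(-5 + H))
(-98 + w(Z))² = (-98 - 4*(-5 - 4))² = (-98 - 4*(-9))² = (-98 + 36)² = (-62)² = 3844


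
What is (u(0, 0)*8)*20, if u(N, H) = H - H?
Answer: 0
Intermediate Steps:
u(N, H) = 0
(u(0, 0)*8)*20 = (0*8)*20 = 0*20 = 0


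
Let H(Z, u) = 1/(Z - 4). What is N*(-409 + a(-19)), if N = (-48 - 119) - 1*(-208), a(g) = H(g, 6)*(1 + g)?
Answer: -384949/23 ≈ -16737.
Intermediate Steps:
H(Z, u) = 1/(-4 + Z)
a(g) = (1 + g)/(-4 + g)
N = 41 (N = -167 + 208 = 41)
N*(-409 + a(-19)) = 41*(-409 + (1 - 19)/(-4 - 19)) = 41*(-409 - 18/(-23)) = 41*(-409 - 1/23*(-18)) = 41*(-409 + 18/23) = 41*(-9389/23) = -384949/23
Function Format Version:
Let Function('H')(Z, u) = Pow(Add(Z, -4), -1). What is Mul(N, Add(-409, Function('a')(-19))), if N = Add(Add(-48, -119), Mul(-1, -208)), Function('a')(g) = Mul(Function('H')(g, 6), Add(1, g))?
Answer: Rational(-384949, 23) ≈ -16737.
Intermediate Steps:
Function('H')(Z, u) = Pow(Add(-4, Z), -1)
Function('a')(g) = Mul(Pow(Add(-4, g), -1), Add(1, g))
N = 41 (N = Add(-167, 208) = 41)
Mul(N, Add(-409, Function('a')(-19))) = Mul(41, Add(-409, Mul(Pow(Add(-4, -19), -1), Add(1, -19)))) = Mul(41, Add(-409, Mul(Pow(-23, -1), -18))) = Mul(41, Add(-409, Mul(Rational(-1, 23), -18))) = Mul(41, Add(-409, Rational(18, 23))) = Mul(41, Rational(-9389, 23)) = Rational(-384949, 23)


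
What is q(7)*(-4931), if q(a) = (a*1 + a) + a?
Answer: -103551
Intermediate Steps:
q(a) = 3*a (q(a) = (a + a) + a = 2*a + a = 3*a)
q(7)*(-4931) = (3*7)*(-4931) = 21*(-4931) = -103551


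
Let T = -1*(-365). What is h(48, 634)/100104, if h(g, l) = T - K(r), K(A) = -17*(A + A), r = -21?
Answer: -349/100104 ≈ -0.0034864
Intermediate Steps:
K(A) = -34*A
T = 365
h(g, l) = -349 (h(g, l) = 365 - (-34)*(-21) = 365 - 1*714 = 365 - 714 = -349)
h(48, 634)/100104 = -349/100104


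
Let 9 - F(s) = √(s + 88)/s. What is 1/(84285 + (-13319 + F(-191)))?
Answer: 2589238975/183771236250728 - 191*I*√103/183771236250728 ≈ 1.4089e-5 - 1.0548e-11*I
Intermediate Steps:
F(s) = 9 - √(88 + s)/s (F(s) = 9 - √(s + 88)/s = 9 - √(88 + s)/s)
1/(84285 + (-13319 + F(-191))) = 1/(84285 + (-13319 + (9 - 1*√(88 - 191)/(-191)))) = 1/(84285 + (-13319 + (9 - 1*(-1/191)*√(-103)))) = 1/(84285 + (-13319 + (9 - 1*(-1/191)*I*√103))) = 1/(84285 + (-13319 + (9 + I*√103/191))) = 1/(84285 + (-13310 + I*√103/191)) = 1/(70975 + I*√103/191)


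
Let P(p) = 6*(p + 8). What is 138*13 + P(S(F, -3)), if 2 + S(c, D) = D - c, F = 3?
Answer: 1794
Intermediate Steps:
S(c, D) = -2 + D - c (S(c, D) = -2 + (D - c) = -2 + D - c)
P(p) = 48 + 6*p (P(p) = 6*(8 + p) = 48 + 6*p)
138*13 + P(S(F, -3)) = 138*13 + (48 + 6*(-2 - 3 - 1*3)) = 1794 + (48 + 6*(-2 - 3 - 3)) = 1794 + (48 + 6*(-8)) = 1794 + (48 - 48) = 1794 + 0 = 1794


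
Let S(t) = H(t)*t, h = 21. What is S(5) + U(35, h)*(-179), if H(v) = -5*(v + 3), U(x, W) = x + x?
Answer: -12730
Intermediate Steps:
U(x, W) = 2*x
H(v) = -15 - 5*v (H(v) = -5*(3 + v) = -15 - 5*v)
S(t) = t*(-15 - 5*t) (S(t) = (-15 - 5*t)*t = t*(-15 - 5*t))
S(5) + U(35, h)*(-179) = -5*5*(3 + 5) + (2*35)*(-179) = -5*5*8 + 70*(-179) = -200 - 12530 = -12730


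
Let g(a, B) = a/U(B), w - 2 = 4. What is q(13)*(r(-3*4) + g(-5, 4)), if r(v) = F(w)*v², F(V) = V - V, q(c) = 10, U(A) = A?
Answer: -25/2 ≈ -12.500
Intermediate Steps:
w = 6 (w = 2 + 4 = 6)
F(V) = 0
g(a, B) = a/B
r(v) = 0 (r(v) = 0*v² = 0)
q(13)*(r(-3*4) + g(-5, 4)) = 10*(0 - 5/4) = 10*(-5/4) = -25/2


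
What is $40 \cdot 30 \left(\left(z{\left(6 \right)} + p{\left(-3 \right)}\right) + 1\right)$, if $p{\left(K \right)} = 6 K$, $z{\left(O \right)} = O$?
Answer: $-13200$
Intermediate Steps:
$40 \cdot 30 \left(\left(z{\left(6 \right)} + p{\left(-3 \right)}\right) + 1\right) = 40 \cdot 30 \left(\left(6 + 6 \left(-3\right)\right) + 1\right) = 1200 \left(\left(6 - 18\right) + 1\right) = 1200 \left(-12 + 1\right) = 1200 \left(-11\right) = -13200$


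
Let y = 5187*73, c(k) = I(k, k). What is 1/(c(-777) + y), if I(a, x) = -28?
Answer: 1/378623 ≈ 2.6412e-6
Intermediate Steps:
c(k) = -28
y = 378651
1/(c(-777) + y) = 1/(-28 + 378651) = 1/378623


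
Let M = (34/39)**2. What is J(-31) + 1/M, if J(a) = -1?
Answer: 365/1156 ≈ 0.31574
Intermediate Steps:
M = 1156/1521 (M = (34*(1/39))**2 = (34/39)**2 = 1156/1521 ≈ 0.76003)
J(-31) + 1/M = -1 + 1/(1156/1521) = -1 + 1521/1156 = 365/1156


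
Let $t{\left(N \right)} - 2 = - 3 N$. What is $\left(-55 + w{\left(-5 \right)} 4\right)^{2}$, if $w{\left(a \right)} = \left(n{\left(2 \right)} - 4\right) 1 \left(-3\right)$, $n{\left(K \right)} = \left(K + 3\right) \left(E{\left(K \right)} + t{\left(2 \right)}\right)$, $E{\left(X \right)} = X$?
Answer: $12769$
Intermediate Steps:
$t{\left(N \right)} = 2 - 3 N$
$n{\left(K \right)} = \left(-4 + K\right) \left(3 + K\right)$ ($n{\left(K \right)} = \left(K + 3\right) \left(K + \left(2 - 6\right)\right) = \left(3 + K\right) \left(K + \left(2 - 6\right)\right) = \left(3 + K\right) \left(K - 4\right) = \left(3 + K\right) \left(-4 + K\right) = \left(-4 + K\right) \left(3 + K\right)$)
$w{\left(a \right)} = 42$ ($w{\left(a \right)} = \left(\left(-12 + 2^{2} - 2\right) - 4\right) 1 \left(-3\right) = \left(\left(-12 + 4 - 2\right) - 4\right) 1 \left(-3\right) = \left(-10 - 4\right) 1 \left(-3\right) = \left(-14\right) 1 \left(-3\right) = \left(-14\right) \left(-3\right) = 42$)
$\left(-55 + w{\left(-5 \right)} 4\right)^{2} = \left(-55 + 42 \cdot 4\right)^{2} = \left(-55 + 168\right)^{2} = 113^{2} = 12769$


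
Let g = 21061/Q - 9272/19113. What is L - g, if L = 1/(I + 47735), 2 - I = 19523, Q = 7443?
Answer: -3136666573633/1337889625542 ≈ -2.3445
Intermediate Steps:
g = 111175799/47419353 (g = 21061/7443 - 9272/19113 = 111175799/47419353 ≈ 2.3445)
I = -19521 (I = 2 - 1*19523 = 2 - 19523 = -19521)
L = 1/28214 (L = 1/(-19521 + 47735) = 1/28214 ≈ 3.5443e-5)
L - g = 1/28214 - 1*111175799/47419353 = 1/28214 - 111175799/47419353 = -3136666573633/1337889625542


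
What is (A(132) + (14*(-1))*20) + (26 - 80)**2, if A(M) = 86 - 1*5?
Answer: 2717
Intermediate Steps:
A(M) = 81 (A(M) = 86 - 5 = 81)
(A(132) + (14*(-1))*20) + (26 - 80)**2 = (81 + (14*(-1))*20) + (26 - 80)**2 = (81 - 14*20) + (-54)**2 = (81 - 280) + 2916 = -199 + 2916 = 2717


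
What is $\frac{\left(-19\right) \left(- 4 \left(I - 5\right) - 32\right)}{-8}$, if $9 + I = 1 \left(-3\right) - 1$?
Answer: $95$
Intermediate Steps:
$I = -13$ ($I = -9 + \left(1 \left(-3\right) - 1\right) = -9 - 4 = -13$)
$\frac{\left(-19\right) \left(- 4 \left(I - 5\right) - 32\right)}{-8} = \frac{\left(-19\right) \left(- 4 \left(-13 - 5\right) - 32\right)}{-8} = - 19 \left(\left(-4\right) \left(-18\right) - 32\right) \left(- \frac{1}{8}\right) = - 19 \left(72 - 32\right) \left(- \frac{1}{8}\right) = \left(-19\right) 40 \left(- \frac{1}{8}\right) = \left(-760\right) \left(- \frac{1}{8}\right) = 95$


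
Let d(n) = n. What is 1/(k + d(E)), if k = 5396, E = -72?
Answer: 1/5324 ≈ 0.00018783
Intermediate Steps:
1/(k + d(E)) = 1/(5396 - 72) = 1/5324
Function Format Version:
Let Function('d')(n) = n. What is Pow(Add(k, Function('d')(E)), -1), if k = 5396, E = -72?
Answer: Rational(1, 5324) ≈ 0.00018783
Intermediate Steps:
Pow(Add(k, Function('d')(E)), -1) = Pow(Add(5396, -72), -1) = Pow(5324, -1) = Rational(1, 5324)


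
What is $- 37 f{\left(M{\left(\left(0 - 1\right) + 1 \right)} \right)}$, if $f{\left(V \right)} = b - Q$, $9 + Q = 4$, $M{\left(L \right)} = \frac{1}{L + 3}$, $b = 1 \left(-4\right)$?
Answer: $-37$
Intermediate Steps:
$b = -4$
$M{\left(L \right)} = \frac{1}{3 + L}$
$Q = -5$ ($Q = -9 + 4 = -5$)
$f{\left(V \right)} = 1$ ($f{\left(V \right)} = -4 - -5 = -4 + 5 = 1$)
$- 37 f{\left(M{\left(\left(0 - 1\right) + 1 \right)} \right)} = \left(-37\right) 1 = -37$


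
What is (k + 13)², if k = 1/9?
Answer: 13924/81 ≈ 171.90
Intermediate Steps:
k = ⅑ ≈ 0.11111
(k + 13)² = (⅑ + 13)² = (118/9)² = 13924/81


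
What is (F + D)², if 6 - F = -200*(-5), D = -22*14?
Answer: 1695204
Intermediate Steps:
D = -308
F = -994 (F = 6 - (-50)*4*(-5) = 6 - (-50)*(-20) = 6 - 1*1000 = 6 - 1000 = -994)
(F + D)² = (-994 - 308)² = (-1302)² = 1695204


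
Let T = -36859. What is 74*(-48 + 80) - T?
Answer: 39227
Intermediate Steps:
74*(-48 + 80) - T = 74*(-48 + 80) - 1*(-36859) = 74*32 + 36859 = 2368 + 36859 = 39227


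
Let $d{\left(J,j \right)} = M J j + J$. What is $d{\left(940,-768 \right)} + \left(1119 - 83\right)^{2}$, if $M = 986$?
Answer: $-710738884$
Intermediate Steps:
$d{\left(J,j \right)} = J + 986 J j$ ($d{\left(J,j \right)} = 986 J j + J = J + 986 J j$)
$d{\left(940,-768 \right)} + \left(1119 - 83\right)^{2} = 940 \left(1 + 986 \left(-768\right)\right) + \left(1119 - 83\right)^{2} = 940 \left(1 - 757248\right) + 1036^{2} = 940 \left(-757247\right) + 1073296 = -711812180 + 1073296 = -710738884$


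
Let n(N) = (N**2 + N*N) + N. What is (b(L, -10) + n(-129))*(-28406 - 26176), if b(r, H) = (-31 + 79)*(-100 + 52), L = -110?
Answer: -1683800118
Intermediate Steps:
n(N) = N + 2*N**2 (n(N) = (N**2 + N**2) + N = 2*N**2 + N = N + 2*N**2)
b(r, H) = -2304 (b(r, H) = 48*(-48) = -2304)
(b(L, -10) + n(-129))*(-28406 - 26176) = (-2304 - 129*(1 + 2*(-129)))*(-28406 - 26176) = (-2304 - 129*(1 - 258))*(-54582) = (-2304 - 129*(-257))*(-54582) = (-2304 + 33153)*(-54582) = 30849*(-54582) = -1683800118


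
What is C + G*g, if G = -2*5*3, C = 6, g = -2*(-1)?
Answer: -54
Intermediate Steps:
g = 2
G = -30 (G = -10*3 = -30)
C + G*g = 6 - 30*2 = 6 - 60 = -54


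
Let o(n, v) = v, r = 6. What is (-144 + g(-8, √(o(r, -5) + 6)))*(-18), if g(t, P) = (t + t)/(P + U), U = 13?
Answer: 18288/7 ≈ 2612.6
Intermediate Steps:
g(t, P) = 2*t/(13 + P) (g(t, P) = (t + t)/(P + 13) = (2*t)/(13 + P) = 2*t/(13 + P))
(-144 + g(-8, √(o(r, -5) + 6)))*(-18) = (-144 + 2*(-8)/(13 + √(-5 + 6)))*(-18) = (-144 + 2*(-8)/(13 + √1))*(-18) = (-144 + 2*(-8)/(13 + 1))*(-18) = (-144 + 2*(-8)/14)*(-18) = (-144 + 2*(-8)*(1/14))*(-18) = (-144 - 8/7)*(-18) = -1016/7*(-18) = 18288/7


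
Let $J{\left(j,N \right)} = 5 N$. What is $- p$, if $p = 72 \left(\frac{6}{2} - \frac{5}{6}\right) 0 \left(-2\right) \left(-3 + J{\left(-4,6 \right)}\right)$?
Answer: $0$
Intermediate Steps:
$p = 0$ ($p = 72 \left(\frac{6}{2} - \frac{5}{6}\right) 0 \left(-2\right) \left(-3 + 5 \cdot 6\right) = 72 \left(6 \cdot \frac{1}{2} - \frac{5}{6}\right) 0 \left(-2\right) \left(-3 + 30\right) = 72 \left(3 - \frac{5}{6}\right) 0 \left(-2\right) 27 = 72 \cdot \frac{13}{6} \cdot 0 \left(-2\right) 27 = 72 \cdot 0 \left(-2\right) 27 = 72 \cdot 0 \cdot 27 = 72 \cdot 0 = 0$)
$- p = \left(-1\right) 0 = 0$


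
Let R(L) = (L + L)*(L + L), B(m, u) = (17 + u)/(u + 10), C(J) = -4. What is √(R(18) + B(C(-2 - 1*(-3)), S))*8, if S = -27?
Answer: 8*√374714/17 ≈ 288.07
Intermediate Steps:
B(m, u) = (17 + u)/(10 + u)
R(L) = 4*L² (R(L) = (2*L)*(2*L) = 4*L²)
√(R(18) + B(C(-2 - 1*(-3)), S))*8 = √(4*18² + (17 - 27)/(10 - 27))*8 = √(4*324 - 10/(-17))*8 = √(1296 - 1/17*(-10))*8 = √(1296 + 10/17)*8 = √(22042/17)*8 = (√374714/17)*8 = 8*√374714/17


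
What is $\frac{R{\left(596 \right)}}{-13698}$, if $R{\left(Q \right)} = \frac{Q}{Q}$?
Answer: $- \frac{1}{13698} \approx -7.3003 \cdot 10^{-5}$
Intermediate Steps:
$R{\left(Q \right)} = 1$
$\frac{R{\left(596 \right)}}{-13698} = 1 \frac{1}{-13698} = 1 \left(- \frac{1}{13698}\right) = - \frac{1}{13698}$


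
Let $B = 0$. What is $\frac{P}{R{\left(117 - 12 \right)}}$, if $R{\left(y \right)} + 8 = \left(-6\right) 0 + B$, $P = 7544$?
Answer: $-943$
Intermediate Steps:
$R{\left(y \right)} = -8$ ($R{\left(y \right)} = -8 + \left(\left(-6\right) 0 + 0\right) = -8 + \left(0 + 0\right) = -8 + 0 = -8$)
$\frac{P}{R{\left(117 - 12 \right)}} = \frac{7544}{-8} = 7544 \left(- \frac{1}{8}\right) = -943$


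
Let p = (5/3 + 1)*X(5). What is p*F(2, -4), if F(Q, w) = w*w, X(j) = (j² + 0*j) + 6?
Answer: 3968/3 ≈ 1322.7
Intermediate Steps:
X(j) = 6 + j² (X(j) = (j² + 0) + 6 = j² + 6 = 6 + j²)
F(Q, w) = w²
p = 248/3 (p = (5/3 + 1)*(6 + 5²) = (5*(⅓) + 1)*(6 + 25) = (5/3 + 1)*31 = (8/3)*31 = 248/3 ≈ 82.667)
p*F(2, -4) = (248/3)*(-4)² = (248/3)*16 = 3968/3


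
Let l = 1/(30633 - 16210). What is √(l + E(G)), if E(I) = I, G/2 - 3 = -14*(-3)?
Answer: √18722078033/14423 ≈ 9.4868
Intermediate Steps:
G = 90 (G = 6 + 2*(-14*(-3)) = 6 + 2*42 = 6 + 84 = 90)
l = 1/14423 ≈ 6.9334e-5
√(l + E(G)) = √(1/14423 + 90) = √(1298071/14423) = √18722078033/14423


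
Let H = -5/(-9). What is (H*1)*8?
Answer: 40/9 ≈ 4.4444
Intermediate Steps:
H = 5/9 (H = -5*(-⅑) = 5/9 ≈ 0.55556)
(H*1)*8 = ((5/9)*1)*8 = (5/9)*8 = 40/9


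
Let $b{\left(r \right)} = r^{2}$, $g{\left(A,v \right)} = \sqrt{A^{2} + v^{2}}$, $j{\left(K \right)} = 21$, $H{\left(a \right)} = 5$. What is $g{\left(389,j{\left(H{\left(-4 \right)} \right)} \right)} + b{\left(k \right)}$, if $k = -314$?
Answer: $98596 + 13 \sqrt{898} \approx 98986.0$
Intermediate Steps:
$g{\left(389,j{\left(H{\left(-4 \right)} \right)} \right)} + b{\left(k \right)} = \sqrt{389^{2} + 21^{2}} + \left(-314\right)^{2} = \sqrt{151321 + 441} + 98596 = \sqrt{151762} + 98596 = 13 \sqrt{898} + 98596 = 98596 + 13 \sqrt{898}$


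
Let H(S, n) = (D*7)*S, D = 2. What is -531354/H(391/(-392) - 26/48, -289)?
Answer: 22316868/905 ≈ 24660.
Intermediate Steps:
H(S, n) = 14*S (H(S, n) = (2*7)*S = 14*S)
-531354/H(391/(-392) - 26/48, -289) = -531354*1/(14*(391/(-392) - 26/48)) = -531354*1/(14*(391*(-1/392) - 26*1/48)) = -531354*1/(14*(-391/392 - 13/24)) = -531354/(14*(-905/588)) = -531354/(-905/42) = -531354*(-42/905) = 22316868/905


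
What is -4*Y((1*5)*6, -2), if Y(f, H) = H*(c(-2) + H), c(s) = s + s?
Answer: -48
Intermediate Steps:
c(s) = 2*s
Y(f, H) = H*(-4 + H) (Y(f, H) = H*(2*(-2) + H) = H*(-4 + H))
-4*Y((1*5)*6, -2) = -(-8)*(-4 - 2) = -(-8)*(-6) = -4*12 = -48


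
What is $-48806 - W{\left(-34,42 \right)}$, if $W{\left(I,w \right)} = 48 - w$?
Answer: $-48812$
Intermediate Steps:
$-48806 - W{\left(-34,42 \right)} = -48806 - \left(48 - 42\right) = -48806 - 6 = -48812$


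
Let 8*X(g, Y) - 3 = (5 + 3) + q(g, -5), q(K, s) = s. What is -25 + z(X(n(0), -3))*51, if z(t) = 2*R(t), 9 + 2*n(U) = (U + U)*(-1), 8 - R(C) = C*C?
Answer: 5869/8 ≈ 733.63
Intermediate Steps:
R(C) = 8 - C² (R(C) = 8 - C*C = 8 - C²)
n(U) = -9/2 - U (n(U) = -9/2 + ((U + U)*(-1))/2 = -9/2 + ((2*U)*(-1))/2 = -9/2 + (-2*U)/2 = -9/2 - U)
X(g, Y) = ¾ (X(g, Y) = 3/8 + ((5 + 3) - 5)/8 = 3/8 + (8 - 5)/8 = 3/8 + (⅛)*3 = 3/8 + 3/8 = ¾)
z(t) = 16 - 2*t² (z(t) = 2*(8 - t²) = 16 - 2*t²)
-25 + z(X(n(0), -3))*51 = -25 + (16 - 2*(¾)²)*51 = -25 + (16 - 2*9/16)*51 = -25 + (16 - 9/8)*51 = -25 + (119/8)*51 = -25 + 6069/8 = 5869/8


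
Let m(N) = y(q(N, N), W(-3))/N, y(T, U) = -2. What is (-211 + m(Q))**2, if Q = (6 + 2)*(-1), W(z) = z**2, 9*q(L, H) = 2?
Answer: 710649/16 ≈ 44416.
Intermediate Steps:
q(L, H) = 2/9 (q(L, H) = (1/9)*2 = 2/9)
Q = -8 (Q = 8*(-1) = -8)
m(N) = -2/N
(-211 + m(Q))**2 = (-211 - 2/(-8))**2 = (-211 - 2*(-1/8))**2 = (-211 + 1/4)**2 = (-843/4)**2 = 710649/16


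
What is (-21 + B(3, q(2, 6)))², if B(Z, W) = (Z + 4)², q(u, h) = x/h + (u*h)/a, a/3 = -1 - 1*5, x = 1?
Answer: 784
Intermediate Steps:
a = -18 (a = 3*(-1 - 1*5) = 3*(-1 - 5) = 3*(-6) = -18)
q(u, h) = 1/h - h*u/18 (q(u, h) = 1/h + (u*h)/(-18) = 1/h + (h*u)*(-1/18) = 1/h - h*u/18)
B(Z, W) = (4 + Z)²
(-21 + B(3, q(2, 6)))² = (-21 + (4 + 3)²)² = (-21 + 7²)² = (-21 + 49)² = 28² = 784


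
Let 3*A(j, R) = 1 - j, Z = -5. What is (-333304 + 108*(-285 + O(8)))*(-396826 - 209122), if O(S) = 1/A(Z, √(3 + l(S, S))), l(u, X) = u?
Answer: 220583250440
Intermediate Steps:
A(j, R) = ⅓ - j/3 (A(j, R) = (1 - j)/3 = ⅓ - j/3)
O(S) = ½ (O(S) = 1/(⅓ - ⅓*(-5)) = 1/(⅓ + 5/3) = 1/2 = ½)
(-333304 + 108*(-285 + O(8)))*(-396826 - 209122) = (-333304 + 108*(-285 + ½))*(-396826 - 209122) = (-333304 + 108*(-569/2))*(-605948) = (-333304 - 30726)*(-605948) = -364030*(-605948) = 220583250440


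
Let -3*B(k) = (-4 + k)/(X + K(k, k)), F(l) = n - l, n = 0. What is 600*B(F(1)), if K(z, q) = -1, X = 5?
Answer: 250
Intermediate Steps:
F(l) = -l (F(l) = 0 - l = -l)
B(k) = ⅓ - k/12 (B(k) = -(-4 + k)/(3*(5 - 1)) = -(-4 + k)/(3*4) = -(-1 + k/4)/3 = ⅓ - k/12)
600*B(F(1)) = 600*(⅓ - (-1)/12) = 600*(⅓ - 1/12*(-1)) = 600*(⅓ + 1/12) = 600*(5/12) = 250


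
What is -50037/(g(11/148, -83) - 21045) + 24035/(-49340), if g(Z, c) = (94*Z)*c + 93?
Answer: 28879341871/15723266612 ≈ 1.8367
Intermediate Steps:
g(Z, c) = 93 + 94*Z*c (g(Z, c) = 94*Z*c + 93 = 93 + 94*Z*c)
-50037/(g(11/148, -83) - 21045) + 24035/(-49340) = -50037/((93 + 94*(11/148)*(-83)) - 21045) + 24035/(-49340) = -50037/((93 + 94*(11*(1/148))*(-83)) - 21045) + 24035*(-1/49340) = -50037/((93 + 94*(11/148)*(-83)) - 21045) - 4807/9868 = -50037/((93 - 42911/74) - 21045) - 4807/9868 = -50037/(-36029/74 - 21045) - 4807/9868 = -50037/(-1593359/74) - 4807/9868 = -50037*(-74/1593359) - 4807/9868 = 3702738/1593359 - 4807/9868 = 28879341871/15723266612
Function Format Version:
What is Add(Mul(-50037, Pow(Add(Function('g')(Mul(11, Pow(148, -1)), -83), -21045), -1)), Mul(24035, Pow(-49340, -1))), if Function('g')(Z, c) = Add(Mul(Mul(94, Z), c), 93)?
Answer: Rational(28879341871, 15723266612) ≈ 1.8367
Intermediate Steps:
Function('g')(Z, c) = Add(93, Mul(94, Z, c)) (Function('g')(Z, c) = Add(Mul(94, Z, c), 93) = Add(93, Mul(94, Z, c)))
Add(Mul(-50037, Pow(Add(Function('g')(Mul(11, Pow(148, -1)), -83), -21045), -1)), Mul(24035, Pow(-49340, -1))) = Add(Mul(-50037, Pow(Add(Add(93, Mul(94, Mul(11, Pow(148, -1)), -83)), -21045), -1)), Mul(24035, Pow(-49340, -1))) = Add(Mul(-50037, Pow(Add(Add(93, Mul(94, Mul(11, Rational(1, 148)), -83)), -21045), -1)), Mul(24035, Rational(-1, 49340))) = Add(Mul(-50037, Pow(Add(Add(93, Mul(94, Rational(11, 148), -83)), -21045), -1)), Rational(-4807, 9868)) = Add(Mul(-50037, Pow(Add(Add(93, Rational(-42911, 74)), -21045), -1)), Rational(-4807, 9868)) = Add(Mul(-50037, Pow(Add(Rational(-36029, 74), -21045), -1)), Rational(-4807, 9868)) = Add(Mul(-50037, Pow(Rational(-1593359, 74), -1)), Rational(-4807, 9868)) = Add(Mul(-50037, Rational(-74, 1593359)), Rational(-4807, 9868)) = Add(Rational(3702738, 1593359), Rational(-4807, 9868)) = Rational(28879341871, 15723266612)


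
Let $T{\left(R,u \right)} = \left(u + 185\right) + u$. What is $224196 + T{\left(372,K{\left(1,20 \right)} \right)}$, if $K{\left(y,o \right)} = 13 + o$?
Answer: $224447$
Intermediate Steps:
$T{\left(R,u \right)} = 185 + 2 u$ ($T{\left(R,u \right)} = \left(185 + u\right) + u = 185 + 2 u$)
$224196 + T{\left(372,K{\left(1,20 \right)} \right)} = 224196 + \left(185 + 2 \left(13 + 20\right)\right) = 224196 + \left(185 + 2 \cdot 33\right) = 224196 + \left(185 + 66\right) = 224196 + 251 = 224447$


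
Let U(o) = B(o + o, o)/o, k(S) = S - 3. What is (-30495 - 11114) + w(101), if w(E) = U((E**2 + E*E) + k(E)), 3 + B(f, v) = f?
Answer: -852943503/20500 ≈ -41607.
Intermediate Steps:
B(f, v) = -3 + f
k(S) = -3 + S
U(o) = (-3 + 2*o)/o (U(o) = (-3 + (o + o))/o = (-3 + 2*o)/o)
w(E) = 2 - 3/(-3 + E + 2*E**2) (w(E) = 2 - 3/((E**2 + E*E) + (-3 + E)) = 2 - 3/((E**2 + E**2) + (-3 + E)) = 2 - 3/(2*E**2 + (-3 + E)) = 2 - 3/(-3 + E + 2*E**2))
(-30495 - 11114) + w(101) = (-30495 - 11114) + (-9 + 2*101 + 4*101**2)/(-3 + 101 + 2*101**2) = -41609 + (-9 + 202 + 4*10201)/(-3 + 101 + 2*10201) = -41609 + (-9 + 202 + 40804)/(-3 + 101 + 20402) = -41609 + 40997/20500 = -852943503/20500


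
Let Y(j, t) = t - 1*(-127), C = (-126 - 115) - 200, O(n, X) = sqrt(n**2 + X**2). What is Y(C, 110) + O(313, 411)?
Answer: 237 + sqrt(266890) ≈ 753.61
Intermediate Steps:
O(n, X) = sqrt(X**2 + n**2)
C = -441 (C = -241 - 200 = -441)
Y(j, t) = 127 + t (Y(j, t) = t + 127 = 127 + t)
Y(C, 110) + O(313, 411) = (127 + 110) + sqrt(411**2 + 313**2) = 237 + sqrt(168921 + 97969) = 237 + sqrt(266890)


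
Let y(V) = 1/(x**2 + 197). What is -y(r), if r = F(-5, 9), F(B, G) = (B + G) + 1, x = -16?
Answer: -1/453 ≈ -0.0022075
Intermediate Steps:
F(B, G) = 1 + B + G
r = 5 (r = 1 - 5 + 9 = 5)
y(V) = 1/453 (y(V) = 1/((-16)**2 + 197) = 1/(256 + 197) = 1/453)
-y(r) = -1*1/453 = -1/453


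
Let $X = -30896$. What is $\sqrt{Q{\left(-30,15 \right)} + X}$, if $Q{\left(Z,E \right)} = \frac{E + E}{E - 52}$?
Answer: $\frac{i \sqrt{42297734}}{37} \approx 175.77 i$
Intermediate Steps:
$Q{\left(Z,E \right)} = \frac{2 E}{-52 + E}$
$\sqrt{Q{\left(-30,15 \right)} + X} = \sqrt{2 \cdot 15 \frac{1}{-52 + 15} - 30896} = \sqrt{2 \cdot 15 \frac{1}{-37} - 30896} = \sqrt{2 \cdot 15 \left(- \frac{1}{37}\right) - 30896} = \sqrt{- \frac{30}{37} - 30896} = \sqrt{- \frac{1143182}{37}} = \frac{i \sqrt{42297734}}{37}$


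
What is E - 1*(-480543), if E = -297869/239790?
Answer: 115229108101/239790 ≈ 4.8054e+5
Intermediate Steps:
E = -297869/239790 (E = -297869*1/239790 = -297869/239790 ≈ -1.2422)
E - 1*(-480543) = -297869/239790 - 1*(-480543) = -297869/239790 + 480543 = 115229108101/239790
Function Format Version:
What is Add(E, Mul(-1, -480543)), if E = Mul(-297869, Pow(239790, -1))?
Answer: Rational(115229108101, 239790) ≈ 4.8054e+5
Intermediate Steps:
E = Rational(-297869, 239790) (E = Mul(-297869, Rational(1, 239790)) = Rational(-297869, 239790) ≈ -1.2422)
Add(E, Mul(-1, -480543)) = Add(Rational(-297869, 239790), Mul(-1, -480543)) = Add(Rational(-297869, 239790), 480543) = Rational(115229108101, 239790)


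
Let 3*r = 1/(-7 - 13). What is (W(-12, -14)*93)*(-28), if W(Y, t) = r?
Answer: 217/5 ≈ 43.400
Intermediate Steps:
r = -1/60 (r = 1/(3*(-7 - 13)) = (⅓)/(-20) = (⅓)*(-1/20) = -1/60 ≈ -0.016667)
W(Y, t) = -1/60
(W(-12, -14)*93)*(-28) = -1/60*93*(-28) = -31/20*(-28) = 217/5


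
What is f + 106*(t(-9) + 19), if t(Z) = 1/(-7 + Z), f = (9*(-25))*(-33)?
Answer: 75459/8 ≈ 9432.4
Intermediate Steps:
f = 7425 (f = -225*(-33) = 7425)
f + 106*(t(-9) + 19) = 7425 + 106*(1/(-7 - 9) + 19) = 7425 + 106*(1/(-16) + 19) = 7425 + 106*(-1/16 + 19) = 7425 + 106*(303/16) = 7425 + 16059/8 = 75459/8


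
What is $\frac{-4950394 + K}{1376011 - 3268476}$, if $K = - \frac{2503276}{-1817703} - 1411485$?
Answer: $\frac{11564004040661}{3439939307895} \approx 3.3617$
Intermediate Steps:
$K = - \frac{2565658015679}{1817703}$ ($K = \left(-2503276\right) \left(- \frac{1}{1817703}\right) - 1411485 = \frac{2503276}{1817703} - 1411485 = - \frac{2565658015679}{1817703} \approx -1.4115 \cdot 10^{6}$)
$\frac{-4950394 + K}{1376011 - 3268476} = \frac{-4950394 - \frac{2565658015679}{1817703}}{1376011 - 3268476} = - \frac{11564004040661}{1817703 \left(-1892465\right)} = \left(- \frac{11564004040661}{1817703}\right) \left(- \frac{1}{1892465}\right) = \frac{11564004040661}{3439939307895}$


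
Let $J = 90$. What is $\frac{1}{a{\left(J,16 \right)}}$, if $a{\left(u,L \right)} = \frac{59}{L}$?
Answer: $\frac{16}{59} \approx 0.27119$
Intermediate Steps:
$\frac{1}{a{\left(J,16 \right)}} = \frac{1}{59 \cdot \frac{1}{16}} = \frac{1}{\frac{59}{16}} = \frac{16}{59}$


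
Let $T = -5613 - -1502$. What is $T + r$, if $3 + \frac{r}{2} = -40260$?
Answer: $-84637$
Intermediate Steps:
$T = -4111$ ($T = -5613 + 1502 = -4111$)
$r = -80526$ ($r = -6 + 2 \left(-40260\right) = -6 - 80520 = -80526$)
$T + r = -4111 - 80526 = -84637$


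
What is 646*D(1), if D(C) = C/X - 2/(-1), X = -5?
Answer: 5814/5 ≈ 1162.8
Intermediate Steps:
D(C) = 2 - C/5 (D(C) = C/(-5) - 2/(-1) = C*(-⅕) - 2*(-1) = -C/5 + 2 = 2 - C/5)
646*D(1) = 646*(2 - ⅕*1) = 646*(2 - ⅕) = 646*(9/5) = 5814/5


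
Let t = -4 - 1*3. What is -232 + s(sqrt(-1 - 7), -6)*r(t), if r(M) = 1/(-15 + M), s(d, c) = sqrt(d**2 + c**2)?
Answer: -232 - sqrt(7)/11 ≈ -232.24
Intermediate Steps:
t = -7 (t = -4 - 3 = -7)
s(d, c) = sqrt(c**2 + d**2)
-232 + s(sqrt(-1 - 7), -6)*r(t) = -232 + sqrt((-6)**2 + (sqrt(-1 - 7))**2)/(-15 - 7) = -232 + sqrt(36 + (sqrt(-8))**2)/(-22) = -232 + sqrt(36 + (2*I*sqrt(2))**2)*(-1/22) = -232 + sqrt(36 - 8)*(-1/22) = -232 + sqrt(28)*(-1/22) = -232 + (2*sqrt(7))*(-1/22) = -232 - sqrt(7)/11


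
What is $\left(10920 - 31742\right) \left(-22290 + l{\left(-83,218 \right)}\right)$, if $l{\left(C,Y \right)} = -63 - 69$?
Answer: $466870884$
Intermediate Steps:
$l{\left(C,Y \right)} = -132$ ($l{\left(C,Y \right)} = -63 - 69 = -132$)
$\left(10920 - 31742\right) \left(-22290 + l{\left(-83,218 \right)}\right) = \left(10920 - 31742\right) \left(-22290 - 132\right) = \left(-20822\right) \left(-22422\right) = 466870884$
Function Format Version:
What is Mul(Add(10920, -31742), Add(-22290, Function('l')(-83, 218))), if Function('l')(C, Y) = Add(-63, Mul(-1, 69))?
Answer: 466870884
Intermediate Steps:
Function('l')(C, Y) = -132 (Function('l')(C, Y) = Add(-63, -69) = -132)
Mul(Add(10920, -31742), Add(-22290, Function('l')(-83, 218))) = Mul(Add(10920, -31742), Add(-22290, -132)) = Mul(-20822, -22422) = 466870884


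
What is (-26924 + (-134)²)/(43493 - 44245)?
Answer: 1121/94 ≈ 11.926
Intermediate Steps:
(-26924 + (-134)²)/(43493 - 44245) = (-26924 + 17956)/(-752) = -8968*(-1/752) = 1121/94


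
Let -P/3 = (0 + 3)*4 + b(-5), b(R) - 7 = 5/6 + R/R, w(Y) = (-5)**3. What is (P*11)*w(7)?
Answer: 171875/2 ≈ 85938.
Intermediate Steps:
w(Y) = -125
b(R) = 53/6 (b(R) = 7 + (5/6 + R/R) = 7 + (5*(1/6) + 1) = 7 + (5/6 + 1) = 7 + 11/6 = 53/6)
P = -125/2 (P = -3*((0 + 3)*4 + 53/6) = -3*(3*4 + 53/6) = -3*(12 + 53/6) = -3*125/6 = -125/2 ≈ -62.500)
(P*11)*w(7) = -125/2*11*(-125) = -1375/2*(-125) = 171875/2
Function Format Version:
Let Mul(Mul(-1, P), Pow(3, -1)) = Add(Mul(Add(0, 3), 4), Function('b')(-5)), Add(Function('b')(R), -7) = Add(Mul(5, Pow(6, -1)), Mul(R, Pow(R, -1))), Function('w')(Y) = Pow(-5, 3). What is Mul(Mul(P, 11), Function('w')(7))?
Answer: Rational(171875, 2) ≈ 85938.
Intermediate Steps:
Function('w')(Y) = -125
Function('b')(R) = Rational(53, 6) (Function('b')(R) = Add(7, Add(Mul(5, Pow(6, -1)), Mul(R, Pow(R, -1)))) = Add(7, Add(Mul(5, Rational(1, 6)), 1)) = Add(7, Add(Rational(5, 6), 1)) = Add(7, Rational(11, 6)) = Rational(53, 6))
P = Rational(-125, 2) (P = Mul(-3, Add(Mul(Add(0, 3), 4), Rational(53, 6))) = Mul(-3, Add(Mul(3, 4), Rational(53, 6))) = Mul(-3, Add(12, Rational(53, 6))) = Mul(-3, Rational(125, 6)) = Rational(-125, 2) ≈ -62.500)
Mul(Mul(P, 11), Function('w')(7)) = Mul(Mul(Rational(-125, 2), 11), -125) = Mul(Rational(-1375, 2), -125) = Rational(171875, 2)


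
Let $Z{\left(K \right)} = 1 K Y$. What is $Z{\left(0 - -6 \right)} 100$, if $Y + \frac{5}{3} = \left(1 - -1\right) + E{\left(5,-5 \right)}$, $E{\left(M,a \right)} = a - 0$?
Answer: $-2800$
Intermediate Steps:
$E{\left(M,a \right)} = a$ ($E{\left(M,a \right)} = a + 0 = a$)
$Y = - \frac{14}{3}$ ($Y = - \frac{5}{3} + \left(\left(1 - -1\right) - 5\right) = - \frac{5}{3} + \left(\left(1 + 1\right) - 5\right) = - \frac{5}{3} + \left(2 - 5\right) = - \frac{5}{3} - 3 = - \frac{14}{3} \approx -4.6667$)
$Z{\left(K \right)} = - \frac{14 K}{3}$ ($Z{\left(K \right)} = 1 K \left(- \frac{14}{3}\right) = K \left(- \frac{14}{3}\right) = - \frac{14 K}{3}$)
$Z{\left(0 - -6 \right)} 100 = - \frac{14 \left(0 - -6\right)}{3} \cdot 100 = - \frac{14 \left(0 + 6\right)}{3} \cdot 100 = \left(- \frac{14}{3}\right) 6 \cdot 100 = \left(-28\right) 100 = -2800$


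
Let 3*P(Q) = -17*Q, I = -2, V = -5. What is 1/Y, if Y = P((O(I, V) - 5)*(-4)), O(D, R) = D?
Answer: -3/476 ≈ -0.0063025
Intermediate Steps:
P(Q) = -17*Q/3 (P(Q) = (-17*Q)/3 = -17*Q/3)
Y = -476/3 (Y = -17*(-2 - 5)*(-4)/3 = -(-119)*(-4)/3 = -17/3*28 = -476/3 ≈ -158.67)
1/Y = 1/(-476/3) = -3/476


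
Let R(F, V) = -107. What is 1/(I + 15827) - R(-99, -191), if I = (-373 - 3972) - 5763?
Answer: 611934/5719 ≈ 107.00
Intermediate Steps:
I = -10108 (I = -4345 - 5763 = -10108)
1/(I + 15827) - R(-99, -191) = 1/(-10108 + 15827) - 1*(-107) = 1/5719 + 107 = 611934/5719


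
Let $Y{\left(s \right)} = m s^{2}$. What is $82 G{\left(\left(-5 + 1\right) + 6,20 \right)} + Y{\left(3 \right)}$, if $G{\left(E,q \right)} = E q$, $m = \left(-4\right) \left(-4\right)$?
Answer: $3424$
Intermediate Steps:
$m = 16$
$Y{\left(s \right)} = 16 s^{2}$
$82 G{\left(\left(-5 + 1\right) + 6,20 \right)} + Y{\left(3 \right)} = 82 \left(\left(-5 + 1\right) + 6\right) 20 + 16 \cdot 3^{2} = 82 \left(-4 + 6\right) 20 + 16 \cdot 9 = 82 \cdot 2 \cdot 20 + 144 = 82 \cdot 40 + 144 = 3280 + 144 = 3424$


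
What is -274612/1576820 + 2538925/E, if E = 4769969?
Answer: 673384247868/1880345629645 ≈ 0.35812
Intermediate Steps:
-274612/1576820 + 2538925/E = -274612/1576820 + 2538925/4769969 = -274612*1/1576820 + 2538925*(1/4769969) = -68653/394205 + 2538925/4769969 = 673384247868/1880345629645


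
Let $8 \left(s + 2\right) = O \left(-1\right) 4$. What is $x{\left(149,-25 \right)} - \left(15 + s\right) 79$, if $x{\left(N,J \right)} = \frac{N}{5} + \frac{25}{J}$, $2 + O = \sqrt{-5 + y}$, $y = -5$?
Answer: $- \frac{5386}{5} + \frac{79 i \sqrt{10}}{2} \approx -1077.2 + 124.91 i$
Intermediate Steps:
$O = -2 + i \sqrt{10}$ ($O = -2 + \sqrt{-5 - 5} = -2 + \sqrt{-10} = -2 + i \sqrt{10} \approx -2.0 + 3.1623 i$)
$x{\left(N,J \right)} = \frac{25}{J} + \frac{N}{5}$ ($x{\left(N,J \right)} = N \frac{1}{5} + \frac{25}{J} = \frac{N}{5} + \frac{25}{J} = \frac{25}{J} + \frac{N}{5}$)
$s = -1 - \frac{i \sqrt{10}}{2}$ ($s = -2 + \frac{\left(-2 + i \sqrt{10}\right) \left(-1\right) 4}{8} = -2 + \frac{\left(2 - i \sqrt{10}\right) 4}{8} = -2 + \frac{8 - 4 i \sqrt{10}}{8} = -2 + \left(1 - \frac{i \sqrt{10}}{2}\right) = -1 - \frac{i \sqrt{10}}{2} \approx -1.0 - 1.5811 i$)
$x{\left(149,-25 \right)} - \left(15 + s\right) 79 = \left(\frac{25}{-25} + \frac{1}{5} \cdot 149\right) - \left(15 - \left(1 + \frac{i \sqrt{10}}{2}\right)\right) 79 = \left(25 \left(- \frac{1}{25}\right) + \frac{149}{5}\right) - \left(14 - \frac{i \sqrt{10}}{2}\right) 79 = \left(-1 + \frac{149}{5}\right) - \left(1106 - \frac{79 i \sqrt{10}}{2}\right) = \frac{144}{5} - \left(1106 - \frac{79 i \sqrt{10}}{2}\right) = - \frac{5386}{5} + \frac{79 i \sqrt{10}}{2}$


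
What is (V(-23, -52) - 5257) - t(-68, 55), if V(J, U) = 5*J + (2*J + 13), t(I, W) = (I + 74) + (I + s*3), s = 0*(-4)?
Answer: -5343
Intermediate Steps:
s = 0
t(I, W) = 74 + 2*I (t(I, W) = (I + 74) + (I + 0*3) = (74 + I) + (I + 0) = (74 + I) + I = 74 + 2*I)
V(J, U) = 13 + 7*J (V(J, U) = 5*J + (13 + 2*J) = 13 + 7*J)
(V(-23, -52) - 5257) - t(-68, 55) = ((13 + 7*(-23)) - 5257) - (74 + 2*(-68)) = ((13 - 161) - 5257) - (74 - 136) = (-148 - 5257) - 1*(-62) = -5405 + 62 = -5343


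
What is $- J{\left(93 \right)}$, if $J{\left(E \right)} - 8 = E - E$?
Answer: $-8$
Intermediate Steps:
$J{\left(E \right)} = 8$ ($J{\left(E \right)} = 8 + \left(E - E\right) = 8 + 0 = 8$)
$- J{\left(93 \right)} = \left(-1\right) 8 = -8$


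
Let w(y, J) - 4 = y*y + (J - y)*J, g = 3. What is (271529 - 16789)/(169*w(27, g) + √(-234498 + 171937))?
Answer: 14228375330/6239481621 - 127370*I*√62561/6239481621 ≈ 2.2804 - 0.0051059*I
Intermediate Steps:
w(y, J) = 4 + y² + J*(J - y) (w(y, J) = 4 + (y*y + (J - y)*J) = 4 + (y² + J*(J - y)) = 4 + y² + J*(J - y))
(271529 - 16789)/(169*w(27, g) + √(-234498 + 171937)) = (271529 - 16789)/(169*(4 + 3² + 27² - 1*3*27) + √(-234498 + 171937)) = 254740/(169*(4 + 9 + 729 - 81) + √(-62561)) = 254740/(169*661 + I*√62561) = 254740/(111709 + I*√62561)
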